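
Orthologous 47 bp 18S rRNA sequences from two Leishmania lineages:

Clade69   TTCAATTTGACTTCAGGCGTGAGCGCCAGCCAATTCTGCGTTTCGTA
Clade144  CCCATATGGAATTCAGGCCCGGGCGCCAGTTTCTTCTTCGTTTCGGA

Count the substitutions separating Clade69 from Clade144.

15

Mismatches occur at site 1 (T↔C), site 2 (T↔C), site 5 (A↔T), site 6 (T↔A), site 8 (T↔G), site 11 (C↔A), site 19 (G↔C), site 20 (T↔C), site 22 (A↔G), site 30 (C↔T), site 31 (C↔T), site 32 (A↔T), site 33 (A↔C), site 38 (G↔T), site 46 (T↔G).
That gives 15 mismatches out of 47 aligned sites, so the Hamming distance is 15.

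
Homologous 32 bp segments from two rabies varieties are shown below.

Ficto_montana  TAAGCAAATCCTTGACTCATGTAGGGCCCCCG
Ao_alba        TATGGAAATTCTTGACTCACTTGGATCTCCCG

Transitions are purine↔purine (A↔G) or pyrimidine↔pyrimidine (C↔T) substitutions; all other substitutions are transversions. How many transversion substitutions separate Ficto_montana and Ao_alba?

Mismatches occur at site 3 (A↔T, transversion), site 5 (C↔G, transversion), site 10 (C↔T, transition), site 20 (T↔C, transition), site 21 (G↔T, transversion), site 23 (A↔G, transition), site 25 (G↔A, transition), site 26 (G↔T, transversion), site 28 (C↔T, transition).
Of the 9 differences, 5 transitions and 4 transversions, so the answer is 4.

4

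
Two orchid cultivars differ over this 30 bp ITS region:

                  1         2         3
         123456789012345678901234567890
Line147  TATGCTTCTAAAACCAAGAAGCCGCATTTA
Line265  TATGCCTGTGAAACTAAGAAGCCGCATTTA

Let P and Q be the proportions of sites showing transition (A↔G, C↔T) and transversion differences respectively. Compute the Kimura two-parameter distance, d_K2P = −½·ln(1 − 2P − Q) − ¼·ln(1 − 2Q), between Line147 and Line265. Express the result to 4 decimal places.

0.1501

Mismatches occur at site 6 (T/C, transition), site 8 (C/G, transversion), site 10 (A/G, transition), site 15 (C/T, transition).
Of the 4 differences, 3 transitions and 1 transversion over 30 sites: P = 3/30 = 0.100000, Q = 1/30 = 0.033333.
d = −0.5·ln(0.766667) − 0.25·ln(0.933334) = −0.5·(-0.265703) − 0.25·(-0.068992) = 0.1501.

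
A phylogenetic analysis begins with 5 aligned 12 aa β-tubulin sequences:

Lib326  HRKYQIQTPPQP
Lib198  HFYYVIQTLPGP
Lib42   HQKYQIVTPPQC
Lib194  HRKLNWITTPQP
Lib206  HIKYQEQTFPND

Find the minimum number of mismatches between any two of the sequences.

3

Pairwise Hamming distances:
  Lib326 vs Lib198: 5
  Lib326 vs Lib42: 3
  Lib326 vs Lib194: 5
  Lib326 vs Lib206: 5
  Lib198 vs Lib42: 7
  Lib198 vs Lib194: 8
  Lib198 vs Lib206: 7
  Lib42 vs Lib194: 7
  Lib42 vs Lib206: 6
  Lib194 vs Lib206: 8
The smallest is 3, between Lib326 and Lib42.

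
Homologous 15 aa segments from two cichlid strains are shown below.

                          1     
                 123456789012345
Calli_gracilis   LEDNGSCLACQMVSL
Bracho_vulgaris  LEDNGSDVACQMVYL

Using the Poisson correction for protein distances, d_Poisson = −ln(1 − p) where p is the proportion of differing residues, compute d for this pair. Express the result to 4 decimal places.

Differing sites — 7:C/D; 8:L/V; 14:S/Y.
p = 3/15 = 0.200000.
d = −ln(1 − 0.200000) = −ln(0.800000) = 0.2231.

0.2231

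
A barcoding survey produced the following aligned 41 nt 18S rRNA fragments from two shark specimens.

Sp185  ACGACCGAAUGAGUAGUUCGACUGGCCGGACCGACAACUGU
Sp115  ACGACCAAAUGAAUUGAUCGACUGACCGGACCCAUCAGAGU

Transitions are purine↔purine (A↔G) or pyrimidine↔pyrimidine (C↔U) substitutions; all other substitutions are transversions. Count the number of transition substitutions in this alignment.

Mismatches occur at site 7 (G/A, transition), site 13 (G/A, transition), site 15 (A/U, transversion), site 17 (U/A, transversion), site 25 (G/A, transition), site 33 (G/C, transversion), site 35 (C/U, transition), site 36 (A/C, transversion), site 38 (C/G, transversion), site 39 (U/A, transversion).
Of the 10 differences, 4 transitions and 6 transversions, so the answer is 4.

4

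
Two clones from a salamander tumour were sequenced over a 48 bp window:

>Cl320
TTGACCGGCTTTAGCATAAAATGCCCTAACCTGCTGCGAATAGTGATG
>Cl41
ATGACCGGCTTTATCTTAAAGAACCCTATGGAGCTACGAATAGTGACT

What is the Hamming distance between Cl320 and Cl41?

The sequences differ at positions 1 (T/A), 14 (G/T), 16 (A/T), 21 (A/G), 22 (T/A), 23 (G/A), 29 (A/T), 30 (C/G), 31 (C/G), 32 (T/A), 36 (G/A), 47 (T/C), 48 (G/T).
That gives 13 mismatches out of 48 aligned sites, so the Hamming distance is 13.

13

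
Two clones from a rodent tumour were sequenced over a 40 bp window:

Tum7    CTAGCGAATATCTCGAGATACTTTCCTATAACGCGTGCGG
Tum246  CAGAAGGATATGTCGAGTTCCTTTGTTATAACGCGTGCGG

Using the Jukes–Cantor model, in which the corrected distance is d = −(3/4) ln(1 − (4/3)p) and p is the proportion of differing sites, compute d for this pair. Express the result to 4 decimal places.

0.3041

The sequences differ at positions 2 (T/A), 3 (A/G), 4 (G/A), 5 (C/A), 7 (A/G), 12 (C/G), 18 (A/T), 20 (A/C), 25 (C/G), 26 (C/T).
p = 10/40 = 0.250000.
d = −0.75 · ln(1 − (4/3)·0.250000) = −0.75 · ln(0.666667) = −0.75 · (-0.405465) = 0.3041.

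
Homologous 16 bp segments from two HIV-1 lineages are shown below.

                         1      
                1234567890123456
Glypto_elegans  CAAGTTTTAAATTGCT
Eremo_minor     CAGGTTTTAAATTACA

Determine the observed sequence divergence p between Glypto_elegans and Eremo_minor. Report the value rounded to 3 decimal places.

0.188

Differing sites — 3:A/G; 14:G/A; 16:T/A.
There are 3 differences over 16 sites, so p = 3/16 = 0.188.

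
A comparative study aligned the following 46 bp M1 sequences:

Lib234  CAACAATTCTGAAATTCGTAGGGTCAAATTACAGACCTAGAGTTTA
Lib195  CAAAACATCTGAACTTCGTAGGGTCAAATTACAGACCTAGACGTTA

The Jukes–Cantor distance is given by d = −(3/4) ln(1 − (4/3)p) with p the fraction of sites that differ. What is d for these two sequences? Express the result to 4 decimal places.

Differing sites — 4:C/A; 6:A/C; 7:T/A; 14:A/C; 42:G/C; 43:T/G.
p = 6/46 = 0.130435.
d = −0.75 · ln(1 − (4/3)·0.130435) = −0.75 · ln(0.826087) = −0.75 · (-0.191055) = 0.1433.

0.1433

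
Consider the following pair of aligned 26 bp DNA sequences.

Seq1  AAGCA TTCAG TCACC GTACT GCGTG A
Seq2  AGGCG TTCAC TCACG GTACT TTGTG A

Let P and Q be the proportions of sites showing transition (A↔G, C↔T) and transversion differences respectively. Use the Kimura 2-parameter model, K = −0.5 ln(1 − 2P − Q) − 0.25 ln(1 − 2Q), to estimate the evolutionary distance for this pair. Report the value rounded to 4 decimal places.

The sequences differ at positions 2 (A/G, transition), 5 (A/G, transition), 10 (G/C, transversion), 15 (C/G, transversion), 21 (G/T, transversion), 22 (C/T, transition).
Of the 6 differences, 3 transitions and 3 transversions over 26 sites: P = 3/26 = 0.115385, Q = 3/26 = 0.115385.
d = −0.5·ln(0.653845) − 0.25·ln(0.769230) = −0.5·(-0.424885) − 0.25·(-0.262365) = 0.2780.

0.2780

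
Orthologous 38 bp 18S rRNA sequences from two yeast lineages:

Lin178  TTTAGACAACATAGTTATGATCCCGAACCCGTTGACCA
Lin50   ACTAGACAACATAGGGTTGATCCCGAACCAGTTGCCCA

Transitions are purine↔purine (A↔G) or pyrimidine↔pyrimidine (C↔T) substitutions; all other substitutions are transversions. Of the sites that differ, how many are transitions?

Differing sites — 1:T/A (Tv); 2:T/C (Ti); 15:T/G (Tv); 16:T/G (Tv); 17:A/T (Tv); 30:C/A (Tv); 35:A/C (Tv).
Of the 7 differences, 1 transition and 6 transversions, so the answer is 1.

1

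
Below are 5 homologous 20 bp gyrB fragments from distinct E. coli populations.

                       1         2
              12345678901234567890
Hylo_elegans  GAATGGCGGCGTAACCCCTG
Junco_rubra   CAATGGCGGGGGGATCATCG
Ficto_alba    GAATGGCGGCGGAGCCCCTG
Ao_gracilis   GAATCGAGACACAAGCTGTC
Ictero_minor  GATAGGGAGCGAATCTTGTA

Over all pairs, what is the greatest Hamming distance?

Pairwise Hamming distances:
  Hylo_elegans vs Junco_rubra: 8
  Hylo_elegans vs Ficto_alba: 2
  Hylo_elegans vs Ao_gracilis: 9
  Hylo_elegans vs Ictero_minor: 10
  Junco_rubra vs Ficto_alba: 8
  Junco_rubra vs Ao_gracilis: 13
  Junco_rubra vs Ictero_minor: 15
  Ficto_alba vs Ao_gracilis: 10
  Ficto_alba vs Ictero_minor: 10
  Ao_gracilis vs Ictero_minor: 12
The largest is 15, between Junco_rubra and Ictero_minor.

15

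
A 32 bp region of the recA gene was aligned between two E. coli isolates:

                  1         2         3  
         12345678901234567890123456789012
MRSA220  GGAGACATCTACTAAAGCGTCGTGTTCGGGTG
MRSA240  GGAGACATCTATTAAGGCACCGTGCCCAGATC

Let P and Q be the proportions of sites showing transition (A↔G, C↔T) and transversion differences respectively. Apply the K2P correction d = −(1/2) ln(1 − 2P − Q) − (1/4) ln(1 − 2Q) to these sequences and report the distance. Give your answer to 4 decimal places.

Mismatches occur at site 12 (C↔T, transition), site 16 (A↔G, transition), site 19 (G↔A, transition), site 20 (T↔C, transition), site 25 (T↔C, transition), site 26 (T↔C, transition), site 28 (G↔A, transition), site 30 (G↔A, transition), site 32 (G↔C, transversion).
Of the 9 differences, 8 transitions and 1 transversion over 32 sites: P = 8/32 = 0.250000, Q = 1/32 = 0.031250.
d = −0.5·ln(0.468750) − 0.25·ln(0.937500) = −0.5·(-0.757686) − 0.25·(-0.064539) = 0.3950.

0.3950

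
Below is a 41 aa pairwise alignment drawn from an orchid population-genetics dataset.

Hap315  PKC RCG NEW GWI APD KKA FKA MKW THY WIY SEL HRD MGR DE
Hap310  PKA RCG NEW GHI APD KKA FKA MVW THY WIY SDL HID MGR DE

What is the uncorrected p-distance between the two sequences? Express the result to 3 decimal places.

0.122

Mismatches occur at site 3 (C/A), site 11 (W/H), site 23 (K/V), site 32 (E/D), site 35 (R/I).
There are 5 differences over 41 sites, so p = 5/41 = 0.122.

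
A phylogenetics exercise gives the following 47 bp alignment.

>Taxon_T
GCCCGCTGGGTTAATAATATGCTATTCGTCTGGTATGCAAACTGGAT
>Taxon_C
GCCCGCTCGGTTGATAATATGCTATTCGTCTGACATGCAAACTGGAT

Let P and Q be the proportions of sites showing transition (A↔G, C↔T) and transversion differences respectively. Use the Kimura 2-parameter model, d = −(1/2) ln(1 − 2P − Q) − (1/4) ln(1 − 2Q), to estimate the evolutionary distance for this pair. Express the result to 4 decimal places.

0.0915

Mismatches occur at site 8 (G/C, transversion), site 13 (A/G, transition), site 33 (G/A, transition), site 34 (T/C, transition).
Of the 4 differences, 3 transitions and 1 transversion over 47 sites: P = 3/47 = 0.063830, Q = 1/47 = 0.021277.
d = −0.5·ln(0.851063) − 0.25·ln(0.957446) = −0.5·(-0.161269) − 0.25·(-0.043486) = 0.0915.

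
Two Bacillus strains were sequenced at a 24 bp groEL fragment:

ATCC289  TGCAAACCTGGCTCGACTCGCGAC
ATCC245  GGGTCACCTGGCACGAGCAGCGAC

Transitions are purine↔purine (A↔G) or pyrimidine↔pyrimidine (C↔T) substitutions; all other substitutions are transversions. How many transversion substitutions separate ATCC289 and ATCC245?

7

The sequences differ at positions 1 (T/G, transversion), 3 (C/G, transversion), 4 (A/T, transversion), 5 (A/C, transversion), 13 (T/A, transversion), 17 (C/G, transversion), 18 (T/C, transition), 19 (C/A, transversion).
Of the 8 differences, 1 transition and 7 transversions, so the answer is 7.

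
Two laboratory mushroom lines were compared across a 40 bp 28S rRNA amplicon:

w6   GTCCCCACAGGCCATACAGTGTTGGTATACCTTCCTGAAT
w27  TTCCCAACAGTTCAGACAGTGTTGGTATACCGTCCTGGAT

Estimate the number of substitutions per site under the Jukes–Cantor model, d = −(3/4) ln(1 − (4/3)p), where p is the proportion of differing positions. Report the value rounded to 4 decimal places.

0.1993

Mismatches occur at site 1 (G/T), site 6 (C/A), site 11 (G/T), site 12 (C/T), site 15 (T/G), site 32 (T/G), site 38 (A/G).
p = 7/40 = 0.175000.
d = −0.75 · ln(1 − (4/3)·0.175000) = −0.75 · ln(0.766667) = −0.75 · (-0.265703) = 0.1993.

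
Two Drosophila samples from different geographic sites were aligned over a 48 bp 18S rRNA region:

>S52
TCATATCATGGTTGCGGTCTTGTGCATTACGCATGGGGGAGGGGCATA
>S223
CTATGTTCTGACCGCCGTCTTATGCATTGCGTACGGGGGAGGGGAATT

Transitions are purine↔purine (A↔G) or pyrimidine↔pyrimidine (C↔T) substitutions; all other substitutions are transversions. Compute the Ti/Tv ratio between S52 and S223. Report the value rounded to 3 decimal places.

2.750

Differing sites — 1:T/C (Ti); 2:C/T (Ti); 5:A/G (Ti); 7:C/T (Ti); 8:A/C (Tv); 11:G/A (Ti); 12:T/C (Ti); 13:T/C (Ti); 16:G/C (Tv); 22:G/A (Ti); 29:A/G (Ti); 32:C/T (Ti); 34:T/C (Ti); 45:C/A (Tv); 48:A/T (Tv).
Of the 15 differences, 11 transitions and 4 transversions, so Ti/Tv = 11/4 = 2.750.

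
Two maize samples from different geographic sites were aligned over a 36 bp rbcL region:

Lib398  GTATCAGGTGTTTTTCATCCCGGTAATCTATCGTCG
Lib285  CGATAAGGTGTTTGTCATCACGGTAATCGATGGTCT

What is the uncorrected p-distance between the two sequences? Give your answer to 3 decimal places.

The sequences differ at positions 1 (G/C), 2 (T/G), 5 (C/A), 14 (T/G), 20 (C/A), 29 (T/G), 32 (C/G), 36 (G/T).
There are 8 differences over 36 sites, so p = 8/36 = 0.222.

0.222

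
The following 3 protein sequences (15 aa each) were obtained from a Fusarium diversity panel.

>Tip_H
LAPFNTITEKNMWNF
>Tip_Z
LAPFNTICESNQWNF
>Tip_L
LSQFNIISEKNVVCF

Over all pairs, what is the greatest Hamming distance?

Pairwise Hamming distances:
  Tip_H vs Tip_Z: 3
  Tip_H vs Tip_L: 7
  Tip_Z vs Tip_L: 8
The largest is 8, between Tip_Z and Tip_L.

8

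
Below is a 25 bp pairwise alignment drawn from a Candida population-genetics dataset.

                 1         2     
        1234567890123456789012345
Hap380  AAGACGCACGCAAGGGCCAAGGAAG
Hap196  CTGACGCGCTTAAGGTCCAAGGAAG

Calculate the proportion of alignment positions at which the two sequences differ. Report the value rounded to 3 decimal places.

0.240

The sequences differ at positions 1 (A/C), 2 (A/T), 8 (A/G), 10 (G/T), 11 (C/T), 16 (G/T).
There are 6 differences over 25 sites, so p = 6/25 = 0.240.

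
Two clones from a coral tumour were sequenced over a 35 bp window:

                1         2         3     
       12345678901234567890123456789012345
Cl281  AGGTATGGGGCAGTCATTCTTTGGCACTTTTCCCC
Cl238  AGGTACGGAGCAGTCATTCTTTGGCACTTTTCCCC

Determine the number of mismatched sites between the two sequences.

2

Mismatches occur at site 6 (T↔C), site 9 (G↔A).
That gives 2 mismatches out of 35 aligned sites, so the Hamming distance is 2.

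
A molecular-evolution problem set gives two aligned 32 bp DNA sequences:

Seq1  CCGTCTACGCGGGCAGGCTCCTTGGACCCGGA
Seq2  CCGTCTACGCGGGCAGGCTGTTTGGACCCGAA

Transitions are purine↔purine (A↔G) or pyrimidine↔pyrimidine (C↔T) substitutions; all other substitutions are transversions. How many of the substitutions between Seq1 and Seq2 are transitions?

Mismatches occur at site 20 (C→G, transversion), site 21 (C→T, transition), site 31 (G→A, transition).
Of the 3 differences, 2 transitions and 1 transversion, so the answer is 2.

2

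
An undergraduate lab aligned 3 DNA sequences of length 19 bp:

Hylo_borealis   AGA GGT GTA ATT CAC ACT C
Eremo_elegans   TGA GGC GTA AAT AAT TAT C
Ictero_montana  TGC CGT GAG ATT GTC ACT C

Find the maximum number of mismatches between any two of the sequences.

11

Pairwise Hamming distances:
  Hylo_borealis vs Eremo_elegans: 7
  Hylo_borealis vs Ictero_montana: 7
  Eremo_elegans vs Ictero_montana: 11
The largest is 11, between Eremo_elegans and Ictero_montana.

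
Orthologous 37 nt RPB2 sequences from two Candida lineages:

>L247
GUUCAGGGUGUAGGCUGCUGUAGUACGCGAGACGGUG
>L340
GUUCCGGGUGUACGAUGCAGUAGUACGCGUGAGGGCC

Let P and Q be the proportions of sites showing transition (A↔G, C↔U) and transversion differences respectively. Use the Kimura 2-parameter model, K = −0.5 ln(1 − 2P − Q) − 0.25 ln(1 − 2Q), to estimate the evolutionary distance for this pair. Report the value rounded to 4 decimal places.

Differing sites — 5:A/C (Tv); 13:G/C (Tv); 15:C/A (Tv); 19:U/A (Tv); 30:A/U (Tv); 33:C/G (Tv); 36:U/C (Ti); 37:G/C (Tv).
Of the 8 differences, 1 transition and 7 transversions over 37 sites: P = 1/37 = 0.027027, Q = 7/37 = 0.189189.
d = −0.5·ln(0.756757) − 0.25·ln(0.621622) = −0.5·(-0.278713) − 0.25·(-0.475423) = 0.2582.

0.2582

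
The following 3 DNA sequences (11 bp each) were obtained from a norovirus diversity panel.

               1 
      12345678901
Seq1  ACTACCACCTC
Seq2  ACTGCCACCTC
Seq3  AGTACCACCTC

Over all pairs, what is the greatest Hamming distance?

Pairwise Hamming distances:
  Seq1 vs Seq2: 1
  Seq1 vs Seq3: 1
  Seq2 vs Seq3: 2
The largest is 2, between Seq2 and Seq3.

2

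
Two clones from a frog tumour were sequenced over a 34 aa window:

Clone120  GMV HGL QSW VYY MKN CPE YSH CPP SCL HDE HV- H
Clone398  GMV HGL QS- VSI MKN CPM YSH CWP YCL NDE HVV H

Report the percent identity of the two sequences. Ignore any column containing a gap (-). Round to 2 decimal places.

Excluding the 2 gap columns leaves 32 comparable sites.
The sequences differ at positions 11 (Y/S), 12 (Y/I), 18 (E/M), 23 (P/W), 25 (S/Y), 28 (H/N).
26 of the 32 comparable sites match, so the percent identity is 26/32 × 100 = 81.25%.

81.25%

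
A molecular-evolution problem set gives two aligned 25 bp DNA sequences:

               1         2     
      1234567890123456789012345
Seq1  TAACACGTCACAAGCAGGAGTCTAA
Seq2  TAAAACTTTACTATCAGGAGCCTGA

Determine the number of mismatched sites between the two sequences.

The sequences differ at positions 4 (C/A), 7 (G/T), 9 (C/T), 12 (A/T), 14 (G/T), 21 (T/C), 24 (A/G).
That gives 7 mismatches out of 25 aligned sites, so the Hamming distance is 7.

7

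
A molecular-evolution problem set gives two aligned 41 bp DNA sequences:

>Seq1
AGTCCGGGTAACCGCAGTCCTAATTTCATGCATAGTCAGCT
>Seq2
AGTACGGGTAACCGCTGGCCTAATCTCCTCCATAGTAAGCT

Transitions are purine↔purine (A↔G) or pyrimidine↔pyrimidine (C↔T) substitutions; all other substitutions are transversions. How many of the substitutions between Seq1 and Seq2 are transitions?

Differing sites — 4:C/A (Tv); 16:A/T (Tv); 18:T/G (Tv); 25:T/C (Ti); 28:A/C (Tv); 30:G/C (Tv); 37:C/A (Tv).
Of the 7 differences, 1 transition and 6 transversions, so the answer is 1.

1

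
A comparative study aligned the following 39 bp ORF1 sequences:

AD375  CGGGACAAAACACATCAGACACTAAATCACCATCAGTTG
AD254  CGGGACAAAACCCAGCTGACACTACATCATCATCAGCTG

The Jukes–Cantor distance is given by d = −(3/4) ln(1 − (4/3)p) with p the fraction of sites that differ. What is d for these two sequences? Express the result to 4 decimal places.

The sequences differ at positions 12 (A/C), 15 (T/G), 17 (A/T), 25 (A/C), 30 (C/T), 37 (T/C).
p = 6/39 = 0.153846.
d = −0.75 · ln(1 − (4/3)·0.153846) = −0.75 · ln(0.794872) = −0.75 · (-0.229574) = 0.1722.

0.1722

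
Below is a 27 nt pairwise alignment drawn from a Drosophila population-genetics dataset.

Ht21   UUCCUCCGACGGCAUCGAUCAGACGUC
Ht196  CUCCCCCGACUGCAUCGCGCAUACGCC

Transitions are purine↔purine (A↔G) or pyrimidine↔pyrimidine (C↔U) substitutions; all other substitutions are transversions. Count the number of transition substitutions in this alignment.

Differing sites — 1:U/C (Ti); 5:U/C (Ti); 11:G/U (Tv); 18:A/C (Tv); 19:U/G (Tv); 22:G/U (Tv); 26:U/C (Ti).
Of the 7 differences, 3 transitions and 4 transversions, so the answer is 3.

3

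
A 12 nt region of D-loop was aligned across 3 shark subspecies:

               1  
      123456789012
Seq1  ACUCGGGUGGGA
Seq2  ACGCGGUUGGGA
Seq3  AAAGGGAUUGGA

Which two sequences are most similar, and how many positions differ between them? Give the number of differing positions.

Pairwise Hamming distances:
  Seq1 vs Seq2: 2
  Seq1 vs Seq3: 5
  Seq2 vs Seq3: 5
The smallest is 2, between Seq1 and Seq2.

2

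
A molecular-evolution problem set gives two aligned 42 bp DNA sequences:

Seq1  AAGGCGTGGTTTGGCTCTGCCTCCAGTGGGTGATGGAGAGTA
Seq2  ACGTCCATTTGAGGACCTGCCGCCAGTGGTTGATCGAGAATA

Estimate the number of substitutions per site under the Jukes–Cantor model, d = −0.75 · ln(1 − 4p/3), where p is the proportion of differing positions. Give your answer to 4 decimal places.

Differing sites — 2:A/C; 4:G/T; 6:G/C; 7:T/A; 8:G/T; 9:G/T; 11:T/G; 12:T/A; 15:C/A; 16:T/C; 22:T/G; 30:G/T; 35:G/C; 40:G/A.
p = 14/42 = 0.333333.
d = −0.75 · ln(1 − (4/3)·0.333333) = −0.75 · ln(0.555556) = −0.75 · (-0.587786) = 0.4408.

0.4408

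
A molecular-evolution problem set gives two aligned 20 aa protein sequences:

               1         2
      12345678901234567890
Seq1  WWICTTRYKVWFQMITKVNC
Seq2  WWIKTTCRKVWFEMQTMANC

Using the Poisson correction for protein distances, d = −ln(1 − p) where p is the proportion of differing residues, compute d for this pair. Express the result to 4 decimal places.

Mismatches occur at site 4 (C/K), site 7 (R/C), site 8 (Y/R), site 13 (Q/E), site 15 (I/Q), site 17 (K/M), site 18 (V/A).
p = 7/20 = 0.350000.
d = −ln(1 − 0.350000) = −ln(0.650000) = 0.4308.

0.4308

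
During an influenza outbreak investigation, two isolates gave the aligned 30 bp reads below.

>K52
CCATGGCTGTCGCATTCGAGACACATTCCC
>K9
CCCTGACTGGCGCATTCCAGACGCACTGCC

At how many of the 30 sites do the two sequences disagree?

Mismatches occur at site 3 (A/C), site 6 (G/A), site 10 (T/G), site 18 (G/C), site 23 (A/G), site 26 (T/C), site 28 (C/G).
That gives 7 mismatches out of 30 aligned sites, so the Hamming distance is 7.

7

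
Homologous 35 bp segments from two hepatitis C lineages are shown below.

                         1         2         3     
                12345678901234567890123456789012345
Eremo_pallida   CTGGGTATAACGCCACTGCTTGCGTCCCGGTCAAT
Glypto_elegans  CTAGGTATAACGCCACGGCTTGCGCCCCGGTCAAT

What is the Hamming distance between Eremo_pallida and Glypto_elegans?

3

Mismatches occur at site 3 (G/A), site 17 (T/G), site 25 (T/C).
That gives 3 mismatches out of 35 aligned sites, so the Hamming distance is 3.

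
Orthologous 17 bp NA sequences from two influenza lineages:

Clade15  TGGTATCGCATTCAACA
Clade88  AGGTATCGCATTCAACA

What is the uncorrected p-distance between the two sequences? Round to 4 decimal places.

The sequences differ at position 1 (T/A).
There are 1 differences over 17 sites, so p = 1/17 = 0.0588.

0.0588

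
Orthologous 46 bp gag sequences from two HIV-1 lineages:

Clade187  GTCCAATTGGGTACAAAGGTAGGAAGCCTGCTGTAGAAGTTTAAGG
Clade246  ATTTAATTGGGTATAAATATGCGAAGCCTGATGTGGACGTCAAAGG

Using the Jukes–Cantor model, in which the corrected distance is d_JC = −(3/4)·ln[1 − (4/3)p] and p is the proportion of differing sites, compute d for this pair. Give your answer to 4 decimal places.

Differing sites — 1:G/A; 3:C/T; 4:C/T; 14:C/T; 18:G/T; 19:G/A; 21:A/G; 22:G/C; 31:C/A; 35:A/G; 38:A/C; 41:T/C; 42:T/A.
p = 13/46 = 0.282609.
d = −0.75 · ln(1 − (4/3)·0.282609) = −0.75 · ln(0.623188) = −0.75 · (-0.472907) = 0.3547.

0.3547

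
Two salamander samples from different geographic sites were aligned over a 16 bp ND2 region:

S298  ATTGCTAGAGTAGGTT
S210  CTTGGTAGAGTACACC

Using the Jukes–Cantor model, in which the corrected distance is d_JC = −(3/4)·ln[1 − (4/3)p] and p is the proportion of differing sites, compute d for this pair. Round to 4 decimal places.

0.5199

Mismatches occur at site 1 (A↔C), site 5 (C↔G), site 13 (G↔C), site 14 (G↔A), site 15 (T↔C), site 16 (T↔C).
p = 6/16 = 0.375000.
d = −0.75 · ln(1 − (4/3)·0.375000) = −0.75 · ln(0.500000) = −0.75 · (-0.693147) = 0.5199.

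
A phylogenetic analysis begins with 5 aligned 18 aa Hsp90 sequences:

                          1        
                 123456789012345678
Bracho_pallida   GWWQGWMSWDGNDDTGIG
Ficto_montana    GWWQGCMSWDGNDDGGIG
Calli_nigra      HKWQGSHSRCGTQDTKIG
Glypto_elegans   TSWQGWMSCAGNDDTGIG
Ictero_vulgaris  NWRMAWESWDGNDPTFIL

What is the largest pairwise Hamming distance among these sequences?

Pairwise Hamming distances:
  Bracho_pallida vs Ficto_montana: 2
  Bracho_pallida vs Calli_nigra: 9
  Bracho_pallida vs Glypto_elegans: 4
  Bracho_pallida vs Ictero_vulgaris: 8
  Ficto_montana vs Calli_nigra: 10
  Ficto_montana vs Glypto_elegans: 6
  Ficto_montana vs Ictero_vulgaris: 10
  Calli_nigra vs Glypto_elegans: 9
  Calli_nigra vs Ictero_vulgaris: 14
  Glypto_elegans vs Ictero_vulgaris: 11
The largest is 14, between Calli_nigra and Ictero_vulgaris.

14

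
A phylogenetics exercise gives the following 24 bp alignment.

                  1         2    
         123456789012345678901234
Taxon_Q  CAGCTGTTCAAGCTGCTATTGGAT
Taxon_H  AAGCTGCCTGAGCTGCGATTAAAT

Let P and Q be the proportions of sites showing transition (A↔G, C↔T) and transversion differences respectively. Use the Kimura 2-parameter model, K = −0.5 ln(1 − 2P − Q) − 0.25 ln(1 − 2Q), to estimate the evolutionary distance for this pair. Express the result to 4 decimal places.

0.4833

The sequences differ at positions 1 (C/A, transversion), 7 (T/C, transition), 8 (T/C, transition), 9 (C/T, transition), 10 (A/G, transition), 17 (T/G, transversion), 21 (G/A, transition), 22 (G/A, transition).
Of the 8 differences, 6 transitions and 2 transversions over 24 sites: P = 6/24 = 0.250000, Q = 2/24 = 0.083333.
d = −0.5·ln(0.416667) − 0.25·ln(0.833334) = −0.5·(-0.875468) − 0.25·(-0.182321) = 0.4833.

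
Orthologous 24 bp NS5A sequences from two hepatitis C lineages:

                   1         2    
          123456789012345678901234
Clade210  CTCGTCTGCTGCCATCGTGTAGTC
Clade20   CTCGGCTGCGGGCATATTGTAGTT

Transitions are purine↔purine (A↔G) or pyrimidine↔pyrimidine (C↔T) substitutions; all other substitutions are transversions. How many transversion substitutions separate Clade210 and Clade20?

5

Mismatches occur at site 5 (T↔G, transversion), site 10 (T↔G, transversion), site 12 (C↔G, transversion), site 16 (C↔A, transversion), site 17 (G↔T, transversion), site 24 (C↔T, transition).
Of the 6 differences, 1 transition and 5 transversions, so the answer is 5.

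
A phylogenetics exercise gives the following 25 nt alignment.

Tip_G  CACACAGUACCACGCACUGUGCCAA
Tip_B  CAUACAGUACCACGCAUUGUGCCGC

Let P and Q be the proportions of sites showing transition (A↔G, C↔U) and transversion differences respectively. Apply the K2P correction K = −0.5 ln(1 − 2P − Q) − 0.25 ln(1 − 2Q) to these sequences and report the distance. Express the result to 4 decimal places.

0.1851

The sequences differ at positions 3 (C/U, transition), 17 (C/U, transition), 24 (A/G, transition), 25 (A/C, transversion).
Of the 4 differences, 3 transitions and 1 transversion over 25 sites: P = 3/25 = 0.120000, Q = 1/25 = 0.040000.
d = −0.5·ln(0.720000) − 0.25·ln(0.920000) = −0.5·(-0.328504) − 0.25·(-0.083382) = 0.1851.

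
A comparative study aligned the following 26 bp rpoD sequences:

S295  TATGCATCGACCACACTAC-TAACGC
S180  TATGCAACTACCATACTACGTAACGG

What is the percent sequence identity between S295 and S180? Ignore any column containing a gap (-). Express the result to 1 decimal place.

84.0%

Excluding the 1 gap column leaves 25 comparable sites.
The sequences differ at positions 7 (T/A), 9 (G/T), 14 (C/T), 26 (C/G).
21 of the 25 comparable sites match, so the percent identity is 21/25 × 100 = 84.0%.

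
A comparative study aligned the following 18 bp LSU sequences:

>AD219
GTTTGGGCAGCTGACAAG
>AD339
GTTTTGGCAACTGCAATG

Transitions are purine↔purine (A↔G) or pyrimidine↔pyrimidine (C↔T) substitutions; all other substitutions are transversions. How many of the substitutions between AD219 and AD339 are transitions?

1

The sequences differ at positions 5 (G/T, transversion), 10 (G/A, transition), 14 (A/C, transversion), 15 (C/A, transversion), 17 (A/T, transversion).
Of the 5 differences, 1 transition and 4 transversions, so the answer is 1.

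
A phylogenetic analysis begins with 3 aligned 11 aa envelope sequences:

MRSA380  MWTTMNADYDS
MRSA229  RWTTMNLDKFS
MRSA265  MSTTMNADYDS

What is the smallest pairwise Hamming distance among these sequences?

1

Pairwise Hamming distances:
  MRSA380 vs MRSA229: 4
  MRSA380 vs MRSA265: 1
  MRSA229 vs MRSA265: 5
The smallest is 1, between MRSA380 and MRSA265.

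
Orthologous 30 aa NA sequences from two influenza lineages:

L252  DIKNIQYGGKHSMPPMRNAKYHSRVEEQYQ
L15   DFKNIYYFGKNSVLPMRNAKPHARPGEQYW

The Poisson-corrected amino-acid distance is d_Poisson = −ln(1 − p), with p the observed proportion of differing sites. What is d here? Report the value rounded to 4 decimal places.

Differing sites — 2:I/F; 6:Q/Y; 8:G/F; 11:H/N; 13:M/V; 14:P/L; 21:Y/P; 23:S/A; 25:V/P; 26:E/G; 30:Q/W.
p = 11/30 = 0.366667.
d = −ln(1 − 0.366667) = −ln(0.633333) = 0.4568.

0.4568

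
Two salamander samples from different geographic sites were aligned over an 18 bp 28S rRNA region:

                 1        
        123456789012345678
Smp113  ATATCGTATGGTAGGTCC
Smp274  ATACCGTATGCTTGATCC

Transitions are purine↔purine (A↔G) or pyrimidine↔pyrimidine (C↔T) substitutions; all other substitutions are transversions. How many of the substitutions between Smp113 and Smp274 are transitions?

Mismatches occur at site 4 (T↔C, transition), site 11 (G↔C, transversion), site 13 (A↔T, transversion), site 15 (G↔A, transition).
Of the 4 differences, 2 transitions and 2 transversions, so the answer is 2.

2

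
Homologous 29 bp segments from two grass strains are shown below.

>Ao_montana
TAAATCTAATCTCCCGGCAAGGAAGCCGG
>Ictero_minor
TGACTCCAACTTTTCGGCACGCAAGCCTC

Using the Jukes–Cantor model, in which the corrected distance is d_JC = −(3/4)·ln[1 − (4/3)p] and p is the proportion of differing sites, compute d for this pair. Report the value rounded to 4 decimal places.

The sequences differ at positions 2 (A/G), 4 (A/C), 7 (T/C), 10 (T/C), 11 (C/T), 13 (C/T), 14 (C/T), 20 (A/C), 22 (G/C), 28 (G/T), 29 (G/C).
p = 11/29 = 0.379310.
d = −0.75 · ln(1 − (4/3)·0.379310) = −0.75 · ln(0.494253) = −0.75 · (-0.704708) = 0.5285.

0.5285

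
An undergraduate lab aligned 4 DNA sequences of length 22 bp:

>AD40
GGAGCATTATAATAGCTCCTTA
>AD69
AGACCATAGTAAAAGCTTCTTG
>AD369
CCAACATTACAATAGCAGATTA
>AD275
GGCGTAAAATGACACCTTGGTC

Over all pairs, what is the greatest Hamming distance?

Pairwise Hamming distances:
  AD40 vs AD69: 7
  AD40 vs AD369: 7
  AD40 vs AD275: 11
  AD69 vs AD369: 11
  AD69 vs AD275: 12
  AD369 vs AD275: 16
The largest is 16, between AD369 and AD275.

16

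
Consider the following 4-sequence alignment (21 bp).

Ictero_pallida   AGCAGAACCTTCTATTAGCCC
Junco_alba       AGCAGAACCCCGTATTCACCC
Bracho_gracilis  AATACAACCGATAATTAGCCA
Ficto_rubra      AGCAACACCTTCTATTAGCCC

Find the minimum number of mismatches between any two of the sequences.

Pairwise Hamming distances:
  Ictero_pallida vs Junco_alba: 5
  Ictero_pallida vs Bracho_gracilis: 8
  Ictero_pallida vs Ficto_rubra: 2
  Junco_alba vs Bracho_gracilis: 10
  Junco_alba vs Ficto_rubra: 7
  Bracho_gracilis vs Ficto_rubra: 9
The smallest is 2, between Ictero_pallida and Ficto_rubra.

2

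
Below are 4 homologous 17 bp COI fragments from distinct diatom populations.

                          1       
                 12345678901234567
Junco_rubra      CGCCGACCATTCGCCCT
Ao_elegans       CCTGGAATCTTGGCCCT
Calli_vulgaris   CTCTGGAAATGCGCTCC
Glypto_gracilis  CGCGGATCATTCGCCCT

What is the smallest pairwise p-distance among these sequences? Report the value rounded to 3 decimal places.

0.118

Pairwise Hamming distances:
  Junco_rubra vs Ao_elegans: 7
  Junco_rubra vs Calli_vulgaris: 8
  Junco_rubra vs Glypto_gracilis: 2
  Ao_elegans vs Calli_vulgaris: 10
  Ao_elegans vs Glypto_gracilis: 6
  Calli_vulgaris vs Glypto_gracilis: 8
The smallest is 2 mismatches, between Junco_rubra and Glypto_gracilis; p = 2/17 = 0.118.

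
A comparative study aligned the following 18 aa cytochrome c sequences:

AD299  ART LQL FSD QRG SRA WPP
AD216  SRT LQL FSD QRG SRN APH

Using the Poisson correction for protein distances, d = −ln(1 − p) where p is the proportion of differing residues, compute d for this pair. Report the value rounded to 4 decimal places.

0.2513

Mismatches occur at site 1 (A→S), site 15 (A→N), site 16 (W→A), site 18 (P→H).
p = 4/18 = 0.222222.
d = −ln(1 − 0.222222) = −ln(0.777778) = 0.2513.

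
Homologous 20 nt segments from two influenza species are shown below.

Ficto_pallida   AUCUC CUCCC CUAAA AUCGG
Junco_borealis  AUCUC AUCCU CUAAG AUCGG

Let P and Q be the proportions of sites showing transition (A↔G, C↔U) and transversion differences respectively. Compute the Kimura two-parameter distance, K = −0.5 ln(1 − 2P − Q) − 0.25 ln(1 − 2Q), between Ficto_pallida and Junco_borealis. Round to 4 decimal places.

0.1702

Differing sites — 6:C/A (Tv); 10:C/U (Ti); 15:A/G (Ti).
Of the 3 differences, 2 transitions and 1 transversion over 20 sites: P = 2/20 = 0.100000, Q = 1/20 = 0.050000.
d = −0.5·ln(0.750000) − 0.25·ln(0.900000) = −0.5·(-0.287682) − 0.25·(-0.105361) = 0.1702.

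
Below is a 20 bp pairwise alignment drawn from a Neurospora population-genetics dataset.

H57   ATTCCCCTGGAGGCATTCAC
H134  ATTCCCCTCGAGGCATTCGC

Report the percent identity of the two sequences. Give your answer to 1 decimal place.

Mismatches occur at site 9 (G/C), site 19 (A/G).
18 of the 20 sites match, so the percent identity is 18/20 × 100 = 90.0%.

90.0%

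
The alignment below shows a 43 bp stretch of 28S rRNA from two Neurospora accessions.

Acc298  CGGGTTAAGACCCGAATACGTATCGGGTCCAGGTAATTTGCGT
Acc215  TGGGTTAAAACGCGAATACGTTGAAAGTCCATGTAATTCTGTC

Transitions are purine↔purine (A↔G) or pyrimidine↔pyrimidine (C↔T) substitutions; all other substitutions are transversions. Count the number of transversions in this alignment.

8

Mismatches occur at site 1 (C↔T, transition), site 9 (G↔A, transition), site 12 (C↔G, transversion), site 22 (A↔T, transversion), site 23 (T↔G, transversion), site 24 (C↔A, transversion), site 25 (G↔A, transition), site 26 (G↔A, transition), site 32 (G↔T, transversion), site 39 (T↔C, transition), site 40 (G↔T, transversion), site 41 (C↔G, transversion), site 42 (G↔T, transversion), site 43 (T↔C, transition).
Of the 14 differences, 6 transitions and 8 transversions, so the answer is 8.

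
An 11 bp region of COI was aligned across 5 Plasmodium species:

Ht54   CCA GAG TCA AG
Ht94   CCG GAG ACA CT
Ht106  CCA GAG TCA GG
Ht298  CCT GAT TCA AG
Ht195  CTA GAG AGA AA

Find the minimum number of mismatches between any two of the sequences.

1

Pairwise Hamming distances:
  Ht54 vs Ht94: 4
  Ht54 vs Ht106: 1
  Ht54 vs Ht298: 2
  Ht54 vs Ht195: 4
  Ht94 vs Ht106: 4
  Ht94 vs Ht298: 5
  Ht94 vs Ht195: 5
  Ht106 vs Ht298: 3
  Ht106 vs Ht195: 5
  Ht298 vs Ht195: 6
The smallest is 1, between Ht54 and Ht106.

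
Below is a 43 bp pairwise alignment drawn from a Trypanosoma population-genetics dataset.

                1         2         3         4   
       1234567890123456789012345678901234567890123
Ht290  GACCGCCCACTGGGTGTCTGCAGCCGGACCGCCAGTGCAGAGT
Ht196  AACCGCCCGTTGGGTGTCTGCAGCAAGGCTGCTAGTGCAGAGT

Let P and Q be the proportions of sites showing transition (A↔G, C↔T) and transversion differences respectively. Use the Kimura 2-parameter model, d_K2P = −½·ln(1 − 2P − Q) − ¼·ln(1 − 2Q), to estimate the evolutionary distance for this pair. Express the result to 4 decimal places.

0.2264

Mismatches occur at site 1 (G/A, transition), site 9 (A/G, transition), site 10 (C/T, transition), site 25 (C/A, transversion), site 26 (G/A, transition), site 28 (A/G, transition), site 30 (C/T, transition), site 33 (C/T, transition).
Of the 8 differences, 7 transitions and 1 transversion over 43 sites: P = 7/43 = 0.162791, Q = 1/43 = 0.023256.
d = −0.5·ln(0.651162) − 0.25·ln(0.953488) = −0.5·(-0.428997) − 0.25·(-0.047628) = 0.2264.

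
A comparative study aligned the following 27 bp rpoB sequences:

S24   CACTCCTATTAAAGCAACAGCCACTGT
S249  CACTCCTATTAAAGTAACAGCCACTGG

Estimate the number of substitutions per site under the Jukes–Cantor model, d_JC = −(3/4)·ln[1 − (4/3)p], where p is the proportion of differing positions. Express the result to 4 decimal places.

0.0780

Differing sites — 15:C/T; 27:T/G.
p = 2/27 = 0.074074.
d = −0.75 · ln(1 − (4/3)·0.074074) = −0.75 · ln(0.901235) = −0.75 · (-0.103989) = 0.0780.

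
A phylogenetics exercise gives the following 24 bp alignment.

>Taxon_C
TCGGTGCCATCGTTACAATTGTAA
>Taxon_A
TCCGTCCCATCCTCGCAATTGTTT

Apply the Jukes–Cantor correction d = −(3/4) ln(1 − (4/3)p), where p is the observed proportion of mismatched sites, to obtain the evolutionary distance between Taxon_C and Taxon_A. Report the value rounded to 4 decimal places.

0.3694

Differing sites — 3:G/C; 6:G/C; 12:G/C; 14:T/C; 15:A/G; 23:A/T; 24:A/T.
p = 7/24 = 0.291667.
d = −0.75 · ln(1 − (4/3)·0.291667) = −0.75 · ln(0.611111) = −0.75 · (-0.492477) = 0.3694.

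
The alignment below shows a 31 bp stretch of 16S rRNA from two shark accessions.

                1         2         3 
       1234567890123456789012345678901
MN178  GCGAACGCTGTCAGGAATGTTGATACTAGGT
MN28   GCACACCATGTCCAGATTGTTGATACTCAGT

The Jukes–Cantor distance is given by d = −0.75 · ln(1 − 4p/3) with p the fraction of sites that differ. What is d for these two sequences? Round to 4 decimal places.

0.3672

Mismatches occur at site 3 (G/A), site 4 (A/C), site 7 (G/C), site 8 (C/A), site 13 (A/C), site 14 (G/A), site 17 (A/T), site 28 (A/C), site 29 (G/A).
p = 9/31 = 0.290323.
d = −0.75 · ln(1 − (4/3)·0.290323) = −0.75 · ln(0.612903) = −0.75 · (-0.489549) = 0.3672.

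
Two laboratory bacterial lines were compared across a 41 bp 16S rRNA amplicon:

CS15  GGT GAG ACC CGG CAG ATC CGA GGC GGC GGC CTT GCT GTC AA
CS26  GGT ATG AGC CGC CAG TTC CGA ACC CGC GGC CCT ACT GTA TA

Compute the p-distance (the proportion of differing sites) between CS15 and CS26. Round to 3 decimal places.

The sequences differ at positions 4 (G/A), 5 (A/T), 8 (C/G), 12 (G/C), 16 (A/T), 22 (G/A), 23 (G/C), 25 (G/C), 32 (T/C), 34 (G/A), 39 (C/A), 40 (A/T).
There are 12 differences over 41 sites, so p = 12/41 = 0.293.

0.293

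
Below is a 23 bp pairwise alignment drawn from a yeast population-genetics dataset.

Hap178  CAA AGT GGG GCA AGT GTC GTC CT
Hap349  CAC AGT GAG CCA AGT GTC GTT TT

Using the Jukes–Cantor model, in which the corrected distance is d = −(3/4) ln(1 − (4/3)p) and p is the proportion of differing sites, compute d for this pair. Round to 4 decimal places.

0.2567

Differing sites — 3:A/C; 8:G/A; 10:G/C; 21:C/T; 22:C/T.
p = 5/23 = 0.217391.
d = −0.75 · ln(1 − (4/3)·0.217391) = −0.75 · ln(0.710145) = −0.75 · (-0.342286) = 0.2567.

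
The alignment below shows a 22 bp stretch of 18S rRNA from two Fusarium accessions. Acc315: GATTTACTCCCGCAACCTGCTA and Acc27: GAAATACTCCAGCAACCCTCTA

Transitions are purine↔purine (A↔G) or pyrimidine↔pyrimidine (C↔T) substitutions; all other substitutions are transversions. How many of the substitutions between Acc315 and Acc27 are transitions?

The sequences differ at positions 3 (T/A, transversion), 4 (T/A, transversion), 11 (C/A, transversion), 18 (T/C, transition), 19 (G/T, transversion).
Of the 5 differences, 1 transition and 4 transversions, so the answer is 1.

1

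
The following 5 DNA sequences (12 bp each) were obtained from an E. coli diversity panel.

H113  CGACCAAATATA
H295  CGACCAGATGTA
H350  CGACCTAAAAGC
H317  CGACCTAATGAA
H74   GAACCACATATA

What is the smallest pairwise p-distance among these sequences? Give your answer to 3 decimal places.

0.167

Pairwise Hamming distances:
  H113 vs H295: 2
  H113 vs H350: 4
  H113 vs H317: 3
  H113 vs H74: 3
  H295 vs H350: 6
  H295 vs H317: 3
  H295 vs H74: 4
  H350 vs H317: 4
  H350 vs H74: 7
  H317 vs H74: 6
The smallest is 2 mismatches, between H113 and H295; p = 2/12 = 0.167.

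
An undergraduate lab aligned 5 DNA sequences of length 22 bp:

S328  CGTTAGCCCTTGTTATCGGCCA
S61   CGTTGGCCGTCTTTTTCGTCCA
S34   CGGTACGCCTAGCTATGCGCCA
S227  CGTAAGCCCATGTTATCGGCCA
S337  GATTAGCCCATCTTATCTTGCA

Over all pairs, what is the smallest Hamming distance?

Pairwise Hamming distances:
  S328 vs S61: 6
  S328 vs S34: 7
  S328 vs S227: 2
  S328 vs S337: 7
  S61 vs S34: 12
  S61 vs S227: 8
  S61 vs S337: 10
  S34 vs S227: 9
  S34 vs S337: 13
  S227 vs S337: 7
The smallest is 2, between S328 and S227.

2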